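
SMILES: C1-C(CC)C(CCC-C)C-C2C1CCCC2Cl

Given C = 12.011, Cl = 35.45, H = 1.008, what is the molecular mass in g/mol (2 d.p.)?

256.86

Molecular formula: C16H29Cl.
M = 16×12.011 + 1×35.45 + 29×1.008 = 256.86 g/mol.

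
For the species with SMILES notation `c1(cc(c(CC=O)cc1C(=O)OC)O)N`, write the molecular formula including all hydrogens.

Heavy atoms from the SMILES: 10 C, 1 N, 4 O.
Implicit hydrogens by atom environment:
  4 × C (aromatic): no H
  3 × O: no H
  2 × C (aromatic): 1 H each → 2
  1 × C: 3 H
  1 × C: 2 H
  1 × C: 1 H
  1 × C: no H
  1 × N: 2 H
  1 × O: 1 H
  Total hydrogens = 11.
Molecular formula: C10H11NO4

C10H11NO4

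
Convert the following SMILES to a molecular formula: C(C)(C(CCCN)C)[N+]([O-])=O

Heavy atoms from the SMILES: 7 C, 2 N, 2 O.
Implicit hydrogens by atom environment:
  3 × C: 2 H each → 6
  2 × C: 3 H each → 6
  2 × C: 1 H each → 2
  1 × N: 2 H
  1 × N (charge +1): no H
  1 × O: no H
  1 × O (charge -1): no H
  Total hydrogens = 16.
Molecular formula: C7H16N2O2

C7H16N2O2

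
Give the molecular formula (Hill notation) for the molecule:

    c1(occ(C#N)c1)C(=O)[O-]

Heavy atoms from the SMILES: 6 C, 1 N, 3 O.
Implicit hydrogens by atom environment:
  2 × C (aromatic): 1 H each → 2
  2 × C (aromatic): no H
  2 × C: no H
  1 × N: no H
  1 × O (aromatic): no H
  1 × O: no H
  1 × O (charge -1): no H
  Total hydrogens = 2.
Net charge -1.
Molecular formula: C6H2NO3-

C6H2NO3-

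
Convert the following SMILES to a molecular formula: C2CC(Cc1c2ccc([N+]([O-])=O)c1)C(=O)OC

Heavy atoms from the SMILES: 12 C, 1 N, 4 O.
Implicit hydrogens by atom environment:
  3 × C: 2 H each → 6
  3 × C (aromatic): 1 H each → 3
  3 × C (aromatic): no H
  3 × O: no H
  1 × C: 3 H
  1 × C: 1 H
  1 × C: no H
  1 × N (charge +1): no H
  1 × O (charge -1): no H
  Total hydrogens = 13.
Molecular formula: C12H13NO4

C12H13NO4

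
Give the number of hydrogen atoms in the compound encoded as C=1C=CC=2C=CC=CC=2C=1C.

Hydrogens are implicit in SMILES; fill each atom to its normal valence:
  7 × C (aromatic): 1 H each → 7
  3 × C (aromatic): no H
  1 × C: 3 H
  Total hydrogens = 10.

10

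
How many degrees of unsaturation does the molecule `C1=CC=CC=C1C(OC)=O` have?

5

Molecular formula from the SMILES: C8H8O2.
DoU = (2C + 2 + N − H − X)/2 = (2·8 + 2 + 0 − 8 − 0)/2 = 10/2 = 5.
(Structurally: 1 ring(s) + 4 π bond(s) = 5.)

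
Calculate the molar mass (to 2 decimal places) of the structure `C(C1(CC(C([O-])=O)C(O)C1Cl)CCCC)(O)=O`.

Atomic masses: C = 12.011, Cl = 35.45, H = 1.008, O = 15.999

263.69

Molecular formula: C11H16ClO5-.
M = 11×12.011 + 1×35.45 + 16×1.008 + 5×15.999 = 263.69 g/mol.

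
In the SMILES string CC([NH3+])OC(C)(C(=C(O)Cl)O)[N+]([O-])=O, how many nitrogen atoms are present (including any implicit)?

2

The symbol for nitrogen appears 2 times in the SMILES.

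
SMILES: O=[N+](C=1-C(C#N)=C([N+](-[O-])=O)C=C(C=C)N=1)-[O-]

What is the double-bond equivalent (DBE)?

Molecular formula from the SMILES: C8H4N4O4.
DoU = (2C + 2 + N − H − X)/2 = (2·8 + 2 + 4 − 4 − 0)/2 = 18/2 = 9.
(Structurally: 1 ring(s) + 8 π bond(s) = 9.)

9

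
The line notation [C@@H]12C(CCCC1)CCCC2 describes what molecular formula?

C10H18

Heavy atoms from the SMILES: 10 C.
Implicit hydrogens by atom environment:
  8 × C: 2 H each → 16
  2 × C: 1 H each → 2
  Total hydrogens = 18.
Molecular formula: C10H18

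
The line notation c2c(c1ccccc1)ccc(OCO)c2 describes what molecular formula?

C13H12O2

Heavy atoms from the SMILES: 13 C, 2 O.
Implicit hydrogens by atom environment:
  9 × C (aromatic): 1 H each → 9
  3 × C (aromatic): no H
  1 × C: 2 H
  1 × O: 1 H
  1 × O: no H
  Total hydrogens = 12.
Molecular formula: C13H12O2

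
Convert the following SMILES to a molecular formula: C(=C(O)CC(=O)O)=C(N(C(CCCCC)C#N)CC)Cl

C14H21ClN2O3

Heavy atoms from the SMILES: 14 C, 1 Cl, 2 N, 3 O.
Implicit hydrogens by atom environment:
  6 × C: 2 H each → 12
  5 × C: no H
  2 × C: 3 H each → 6
  2 × N: no H
  2 × O: 1 H each → 2
  1 × C: 1 H
  1 × Cl: no H
  1 × O: no H
  Total hydrogens = 21.
Molecular formula: C14H21ClN2O3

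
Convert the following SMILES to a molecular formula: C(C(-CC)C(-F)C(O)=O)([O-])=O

C6H8FO4-

Heavy atoms from the SMILES: 6 C, 1 F, 4 O.
Implicit hydrogens by atom environment:
  2 × C: 1 H each → 2
  2 × C: no H
  2 × O: no H
  1 × C: 3 H
  1 × C: 2 H
  1 × F: no H
  1 × O: 1 H
  1 × O (charge -1): no H
  Total hydrogens = 8.
Net charge -1.
Molecular formula: C6H8FO4-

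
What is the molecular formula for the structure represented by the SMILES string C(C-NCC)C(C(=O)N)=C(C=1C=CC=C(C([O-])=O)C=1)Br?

Heavy atoms from the SMILES: 1 Br, 14 C, 2 N, 3 O.
Implicit hydrogens by atom environment:
  4 × C (aromatic): 1 H each → 4
  4 × C: no H
  3 × C: 2 H each → 6
  2 × C (aromatic): no H
  2 × O: no H
  1 × Br: no H
  1 × C: 3 H
  1 × N: 2 H
  1 × N: 1 H
  1 × O (charge -1): no H
  Total hydrogens = 16.
Net charge -1.
Molecular formula: C14H16BrN2O3-

C14H16BrN2O3-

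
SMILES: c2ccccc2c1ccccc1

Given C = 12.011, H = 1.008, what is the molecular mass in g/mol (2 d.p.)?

154.21

Molecular formula: C12H10.
M = 12×12.011 + 10×1.008 = 154.21 g/mol.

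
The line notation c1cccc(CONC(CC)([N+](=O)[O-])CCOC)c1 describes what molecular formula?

Heavy atoms from the SMILES: 13 C, 2 N, 4 O.
Implicit hydrogens by atom environment:
  5 × C (aromatic): 1 H each → 5
  4 × C: 2 H each → 8
  3 × O: no H
  2 × C: 3 H each → 6
  1 × C: no H
  1 × C (aromatic): no H
  1 × N: 1 H
  1 × N (charge +1): no H
  1 × O (charge -1): no H
  Total hydrogens = 20.
Molecular formula: C13H20N2O4

C13H20N2O4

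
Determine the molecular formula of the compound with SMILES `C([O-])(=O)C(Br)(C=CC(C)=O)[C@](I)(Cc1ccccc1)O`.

C14H13BrIO4-

Heavy atoms from the SMILES: 1 Br, 14 C, 1 I, 4 O.
Implicit hydrogens by atom environment:
  5 × C (aromatic): 1 H each → 5
  4 × C: no H
  2 × C: 1 H each → 2
  2 × O: no H
  1 × Br: no H
  1 × C: 3 H
  1 × C: 2 H
  1 × C (aromatic): no H
  1 × I: no H
  1 × O: 1 H
  1 × O (charge -1): no H
  Total hydrogens = 13.
Net charge -1.
Molecular formula: C14H13BrIO4-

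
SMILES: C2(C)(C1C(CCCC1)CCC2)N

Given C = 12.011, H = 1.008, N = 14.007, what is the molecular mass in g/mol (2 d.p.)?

167.30

Molecular formula: C11H21N.
M = 11×12.011 + 21×1.008 + 1×14.007 = 167.30 g/mol.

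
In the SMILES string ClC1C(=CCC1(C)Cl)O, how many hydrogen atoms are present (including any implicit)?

8

Hydrogens are implicit in SMILES; fill each atom to its normal valence:
  2 × C: 1 H each → 2
  2 × C: no H
  2 × Cl: no H
  1 × C: 3 H
  1 × C: 2 H
  1 × O: 1 H
  Total hydrogens = 8.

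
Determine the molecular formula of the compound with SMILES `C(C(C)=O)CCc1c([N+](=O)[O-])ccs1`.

Heavy atoms from the SMILES: 9 C, 1 N, 3 O, 1 S.
Implicit hydrogens by atom environment:
  3 × C: 2 H each → 6
  2 × C (aromatic): 1 H each → 2
  2 × C (aromatic): no H
  2 × O: no H
  1 × C: 3 H
  1 × C: no H
  1 × N (charge +1): no H
  1 × O (charge -1): no H
  1 × S (aromatic): no H
  Total hydrogens = 11.
Molecular formula: C9H11NO3S

C9H11NO3S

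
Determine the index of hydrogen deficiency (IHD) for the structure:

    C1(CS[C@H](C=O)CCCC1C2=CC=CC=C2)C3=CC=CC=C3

10

Molecular formula from the SMILES: C20H22OS.
DoU = (2C + 2 + N − H − X)/2 = (2·20 + 2 + 0 − 22 − 0)/2 = 20/2 = 10.
(Structurally: 3 ring(s) + 7 π bond(s) = 10.)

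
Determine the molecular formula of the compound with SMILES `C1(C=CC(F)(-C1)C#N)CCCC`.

Heavy atoms from the SMILES: 10 C, 1 F, 1 N.
Implicit hydrogens by atom environment:
  4 × C: 2 H each → 8
  3 × C: 1 H each → 3
  2 × C: no H
  1 × C: 3 H
  1 × F: no H
  1 × N: no H
  Total hydrogens = 14.
Molecular formula: C10H14FN

C10H14FN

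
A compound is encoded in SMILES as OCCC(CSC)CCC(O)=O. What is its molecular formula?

Heavy atoms from the SMILES: 8 C, 3 O, 1 S.
Implicit hydrogens by atom environment:
  5 × C: 2 H each → 10
  2 × O: 1 H each → 2
  1 × C: 3 H
  1 × C: 1 H
  1 × C: no H
  1 × O: no H
  1 × S: no H
  Total hydrogens = 16.
Molecular formula: C8H16O3S

C8H16O3S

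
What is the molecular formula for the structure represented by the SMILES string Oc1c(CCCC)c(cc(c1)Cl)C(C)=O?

C12H15ClO2

Heavy atoms from the SMILES: 12 C, 1 Cl, 2 O.
Implicit hydrogens by atom environment:
  4 × C (aromatic): no H
  3 × C: 2 H each → 6
  2 × C: 3 H each → 6
  2 × C (aromatic): 1 H each → 2
  1 × C: no H
  1 × Cl: no H
  1 × O: 1 H
  1 × O: no H
  Total hydrogens = 15.
Molecular formula: C12H15ClO2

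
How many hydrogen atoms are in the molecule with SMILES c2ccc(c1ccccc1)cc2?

Hydrogens are implicit in SMILES; fill each atom to its normal valence:
  10 × C (aromatic): 1 H each → 10
  2 × C (aromatic): no H
  Total hydrogens = 10.

10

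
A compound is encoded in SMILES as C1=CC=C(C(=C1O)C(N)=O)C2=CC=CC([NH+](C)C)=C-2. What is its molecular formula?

C15H17N2O2+

Heavy atoms from the SMILES: 15 C, 2 N, 2 O.
Implicit hydrogens by atom environment:
  7 × C (aromatic): 1 H each → 7
  5 × C (aromatic): no H
  2 × C: 3 H each → 6
  1 × C: no H
  1 × N: 2 H
  1 × N (charge +1): 1 H
  1 × O: 1 H
  1 × O: no H
  Total hydrogens = 17.
Net charge +1.
Molecular formula: C15H17N2O2+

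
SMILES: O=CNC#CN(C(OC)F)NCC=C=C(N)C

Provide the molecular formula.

C10H15FN4O2

Heavy atoms from the SMILES: 10 C, 1 F, 4 N, 2 O.
Implicit hydrogens by atom environment:
  4 × C: no H
  3 × C: 1 H each → 3
  2 × C: 3 H each → 6
  2 × N: 1 H each → 2
  2 × O: no H
  1 × C: 2 H
  1 × F: no H
  1 × N: 2 H
  1 × N: no H
  Total hydrogens = 15.
Molecular formula: C10H15FN4O2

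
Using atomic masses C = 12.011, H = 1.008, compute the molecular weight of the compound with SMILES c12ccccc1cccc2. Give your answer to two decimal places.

128.17

Molecular formula: C10H8.
M = 10×12.011 + 8×1.008 = 128.17 g/mol.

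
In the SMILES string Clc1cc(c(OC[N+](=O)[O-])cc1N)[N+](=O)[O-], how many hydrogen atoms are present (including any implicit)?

Hydrogens are implicit in SMILES; fill each atom to its normal valence:
  4 × C (aromatic): no H
  3 × O: no H
  2 × C (aromatic): 1 H each → 2
  2 × N (charge +1): no H
  2 × O (charge -1): no H
  1 × C: 2 H
  1 × Cl: no H
  1 × N: 2 H
  Total hydrogens = 6.

6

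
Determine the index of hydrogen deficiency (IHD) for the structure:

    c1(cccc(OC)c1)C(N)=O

5

Molecular formula from the SMILES: C8H9NO2.
DoU = (2C + 2 + N − H − X)/2 = (2·8 + 2 + 1 − 9 − 0)/2 = 10/2 = 5.
(Structurally: 1 ring(s) + 4 π bond(s) = 5.)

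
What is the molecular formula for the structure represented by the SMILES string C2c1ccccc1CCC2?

C10H12

Heavy atoms from the SMILES: 10 C.
Implicit hydrogens by atom environment:
  4 × C: 2 H each → 8
  4 × C (aromatic): 1 H each → 4
  2 × C (aromatic): no H
  Total hydrogens = 12.
Molecular formula: C10H12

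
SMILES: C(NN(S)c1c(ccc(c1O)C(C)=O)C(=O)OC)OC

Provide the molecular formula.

Heavy atoms from the SMILES: 12 C, 2 N, 5 O, 1 S.
Implicit hydrogens by atom environment:
  4 × C (aromatic): no H
  4 × O: no H
  3 × C: 3 H each → 9
  2 × C (aromatic): 1 H each → 2
  2 × C: no H
  1 × C: 2 H
  1 × N: 1 H
  1 × N: no H
  1 × O: 1 H
  1 × S: 1 H
  Total hydrogens = 16.
Molecular formula: C12H16N2O5S

C12H16N2O5S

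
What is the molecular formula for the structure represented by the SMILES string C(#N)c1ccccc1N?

Heavy atoms from the SMILES: 7 C, 2 N.
Implicit hydrogens by atom environment:
  4 × C (aromatic): 1 H each → 4
  2 × C (aromatic): no H
  1 × C: no H
  1 × N: 2 H
  1 × N: no H
  Total hydrogens = 6.
Molecular formula: C7H6N2

C7H6N2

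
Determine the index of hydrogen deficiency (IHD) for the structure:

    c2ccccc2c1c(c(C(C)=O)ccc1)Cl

Molecular formula from the SMILES: C14H11ClO.
DoU = (2C + 2 + N − H − X)/2 = (2·14 + 2 + 0 − 11 − 1)/2 = 18/2 = 9.
(Structurally: 2 ring(s) + 7 π bond(s) = 9.)

9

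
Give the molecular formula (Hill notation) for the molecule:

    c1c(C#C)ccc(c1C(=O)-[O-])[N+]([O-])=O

C9H4NO4-

Heavy atoms from the SMILES: 9 C, 1 N, 4 O.
Implicit hydrogens by atom environment:
  3 × C (aromatic): 1 H each → 3
  3 × C (aromatic): no H
  2 × C: no H
  2 × O: no H
  2 × O (charge -1): no H
  1 × C: 1 H
  1 × N (charge +1): no H
  Total hydrogens = 4.
Net charge -1.
Molecular formula: C9H4NO4-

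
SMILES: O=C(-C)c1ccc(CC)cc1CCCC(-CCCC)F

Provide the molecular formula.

Heavy atoms from the SMILES: 18 C, 1 F, 1 O.
Implicit hydrogens by atom environment:
  7 × C: 2 H each → 14
  3 × C: 3 H each → 9
  3 × C (aromatic): 1 H each → 3
  3 × C (aromatic): no H
  1 × C: 1 H
  1 × C: no H
  1 × F: no H
  1 × O: no H
  Total hydrogens = 27.
Molecular formula: C18H27FO

C18H27FO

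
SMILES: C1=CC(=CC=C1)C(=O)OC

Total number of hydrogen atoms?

Hydrogens are implicit in SMILES; fill each atom to its normal valence:
  5 × C (aromatic): 1 H each → 5
  2 × O: no H
  1 × C: 3 H
  1 × C (aromatic): no H
  1 × C: no H
  Total hydrogens = 8.

8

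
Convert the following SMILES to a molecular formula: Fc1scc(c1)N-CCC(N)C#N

C8H10FN3S

Heavy atoms from the SMILES: 8 C, 1 F, 3 N, 1 S.
Implicit hydrogens by atom environment:
  2 × C: 2 H each → 4
  2 × C (aromatic): 1 H each → 2
  2 × C (aromatic): no H
  1 × C: 1 H
  1 × C: no H
  1 × F: no H
  1 × N: 2 H
  1 × N: 1 H
  1 × N: no H
  1 × S (aromatic): no H
  Total hydrogens = 10.
Molecular formula: C8H10FN3S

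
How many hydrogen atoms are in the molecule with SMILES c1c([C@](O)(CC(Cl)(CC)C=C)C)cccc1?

19

Hydrogens are implicit in SMILES; fill each atom to its normal valence:
  5 × C (aromatic): 1 H each → 5
  3 × C: 2 H each → 6
  2 × C: 3 H each → 6
  2 × C: no H
  1 × C: 1 H
  1 × C (aromatic): no H
  1 × Cl: no H
  1 × O: 1 H
  Total hydrogens = 19.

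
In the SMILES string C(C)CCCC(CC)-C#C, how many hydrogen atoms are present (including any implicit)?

Hydrogens are implicit in SMILES; fill each atom to its normal valence:
  5 × C: 2 H each → 10
  2 × C: 3 H each → 6
  2 × C: 1 H each → 2
  1 × C: no H
  Total hydrogens = 18.

18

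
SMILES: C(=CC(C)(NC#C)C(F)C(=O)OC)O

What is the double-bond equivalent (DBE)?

4

Molecular formula from the SMILES: C9H12FNO3.
DoU = (2C + 2 + N − H − X)/2 = (2·9 + 2 + 1 − 12 − 1)/2 = 8/2 = 4.
(Structurally: 0 ring(s) + 4 π bond(s) = 4.)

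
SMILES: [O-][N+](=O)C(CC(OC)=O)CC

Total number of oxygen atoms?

4

The symbol for oxygen appears 4 times in the SMILES.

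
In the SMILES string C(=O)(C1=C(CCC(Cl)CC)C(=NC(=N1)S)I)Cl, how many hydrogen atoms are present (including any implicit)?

11

Hydrogens are implicit in SMILES; fill each atom to its normal valence:
  4 × C (aromatic): no H
  3 × C: 2 H each → 6
  2 × Cl: no H
  2 × N (aromatic): no H
  1 × C: 3 H
  1 × C: 1 H
  1 × C: no H
  1 × I: no H
  1 × O: no H
  1 × S: 1 H
  Total hydrogens = 11.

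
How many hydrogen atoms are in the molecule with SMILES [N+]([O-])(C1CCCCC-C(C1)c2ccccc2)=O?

19

Hydrogens are implicit in SMILES; fill each atom to its normal valence:
  6 × C: 2 H each → 12
  5 × C (aromatic): 1 H each → 5
  2 × C: 1 H each → 2
  1 × C (aromatic): no H
  1 × N (charge +1): no H
  1 × O: no H
  1 × O (charge -1): no H
  Total hydrogens = 19.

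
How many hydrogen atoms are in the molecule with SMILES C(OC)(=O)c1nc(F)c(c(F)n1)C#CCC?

8

Hydrogens are implicit in SMILES; fill each atom to its normal valence:
  4 × C (aromatic): no H
  3 × C: no H
  2 × C: 3 H each → 6
  2 × F: no H
  2 × N (aromatic): no H
  2 × O: no H
  1 × C: 2 H
  Total hydrogens = 8.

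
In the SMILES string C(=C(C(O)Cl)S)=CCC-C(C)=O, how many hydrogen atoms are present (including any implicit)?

Hydrogens are implicit in SMILES; fill each atom to its normal valence:
  3 × C: no H
  2 × C: 2 H each → 4
  2 × C: 1 H each → 2
  1 × C: 3 H
  1 × Cl: no H
  1 × O: 1 H
  1 × O: no H
  1 × S: 1 H
  Total hydrogens = 11.

11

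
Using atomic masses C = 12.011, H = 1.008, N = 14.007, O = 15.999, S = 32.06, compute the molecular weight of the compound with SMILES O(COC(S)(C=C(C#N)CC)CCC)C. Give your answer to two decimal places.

Molecular formula: C11H19NO2S.
M = 11×12.011 + 19×1.008 + 1×14.007 + 2×15.999 + 1×32.06 = 229.34 g/mol.

229.34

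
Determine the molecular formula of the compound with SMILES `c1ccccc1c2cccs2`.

C10H8S

Heavy atoms from the SMILES: 10 C, 1 S.
Implicit hydrogens by atom environment:
  8 × C (aromatic): 1 H each → 8
  2 × C (aromatic): no H
  1 × S (aromatic): no H
  Total hydrogens = 8.
Molecular formula: C10H8S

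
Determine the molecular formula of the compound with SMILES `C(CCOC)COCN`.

Heavy atoms from the SMILES: 6 C, 1 N, 2 O.
Implicit hydrogens by atom environment:
  5 × C: 2 H each → 10
  2 × O: no H
  1 × C: 3 H
  1 × N: 2 H
  Total hydrogens = 15.
Molecular formula: C6H15NO2

C6H15NO2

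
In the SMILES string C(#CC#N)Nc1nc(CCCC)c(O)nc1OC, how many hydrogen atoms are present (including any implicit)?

Hydrogens are implicit in SMILES; fill each atom to its normal valence:
  4 × C (aromatic): no H
  3 × C: 2 H each → 6
  3 × C: no H
  2 × C: 3 H each → 6
  2 × N (aromatic): no H
  1 × N: 1 H
  1 × N: no H
  1 × O: 1 H
  1 × O: no H
  Total hydrogens = 14.

14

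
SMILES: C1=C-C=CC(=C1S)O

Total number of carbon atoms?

6

The symbol for carbon appears 6 times in the SMILES.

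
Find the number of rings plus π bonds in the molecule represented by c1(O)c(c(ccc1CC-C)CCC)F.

4

Molecular formula from the SMILES: C12H17FO.
DoU = (2C + 2 + N − H − X)/2 = (2·12 + 2 + 0 − 17 − 1)/2 = 8/2 = 4.
(Structurally: 1 ring(s) + 3 π bond(s) = 4.)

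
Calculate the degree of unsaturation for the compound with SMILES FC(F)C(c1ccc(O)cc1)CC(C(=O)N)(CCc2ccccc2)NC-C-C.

Molecular formula from the SMILES: C22H28F2N2O2.
DoU = (2C + 2 + N − H − X)/2 = (2·22 + 2 + 2 − 28 − 2)/2 = 18/2 = 9.
(Structurally: 2 ring(s) + 7 π bond(s) = 9.)

9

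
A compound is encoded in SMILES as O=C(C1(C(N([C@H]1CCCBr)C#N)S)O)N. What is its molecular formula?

C8H12BrN3O2S

Heavy atoms from the SMILES: 1 Br, 8 C, 3 N, 2 O, 1 S.
Implicit hydrogens by atom environment:
  3 × C: 2 H each → 6
  3 × C: no H
  2 × C: 1 H each → 2
  2 × N: no H
  1 × Br: no H
  1 × N: 2 H
  1 × O: 1 H
  1 × O: no H
  1 × S: 1 H
  Total hydrogens = 12.
Molecular formula: C8H12BrN3O2S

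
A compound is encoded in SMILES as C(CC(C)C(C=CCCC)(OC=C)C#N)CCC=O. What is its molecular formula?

Heavy atoms from the SMILES: 16 C, 1 N, 2 O.
Implicit hydrogens by atom environment:
  7 × C: 2 H each → 14
  5 × C: 1 H each → 5
  2 × C: 3 H each → 6
  2 × C: no H
  2 × O: no H
  1 × N: no H
  Total hydrogens = 25.
Molecular formula: C16H25NO2

C16H25NO2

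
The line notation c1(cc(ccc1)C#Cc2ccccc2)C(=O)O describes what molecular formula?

C15H10O2

Heavy atoms from the SMILES: 15 C, 2 O.
Implicit hydrogens by atom environment:
  9 × C (aromatic): 1 H each → 9
  3 × C (aromatic): no H
  3 × C: no H
  1 × O: 1 H
  1 × O: no H
  Total hydrogens = 10.
Molecular formula: C15H10O2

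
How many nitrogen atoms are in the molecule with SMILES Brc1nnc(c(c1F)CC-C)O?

2

The symbol for nitrogen appears 2 times in the SMILES.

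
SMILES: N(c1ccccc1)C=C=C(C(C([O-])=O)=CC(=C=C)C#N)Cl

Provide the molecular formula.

Heavy atoms from the SMILES: 16 C, 1 Cl, 2 N, 2 O.
Implicit hydrogens by atom environment:
  7 × C: no H
  5 × C (aromatic): 1 H each → 5
  2 × C: 1 H each → 2
  1 × C: 2 H
  1 × C (aromatic): no H
  1 × Cl: no H
  1 × N: 1 H
  1 × N: no H
  1 × O: no H
  1 × O (charge -1): no H
  Total hydrogens = 10.
Net charge -1.
Molecular formula: C16H10ClN2O2-

C16H10ClN2O2-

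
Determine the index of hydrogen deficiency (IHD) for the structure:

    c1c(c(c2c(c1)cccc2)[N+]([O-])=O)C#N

10

Molecular formula from the SMILES: C11H6N2O2.
DoU = (2C + 2 + N − H − X)/2 = (2·11 + 2 + 2 − 6 − 0)/2 = 20/2 = 10.
(Structurally: 2 ring(s) + 8 π bond(s) = 10.)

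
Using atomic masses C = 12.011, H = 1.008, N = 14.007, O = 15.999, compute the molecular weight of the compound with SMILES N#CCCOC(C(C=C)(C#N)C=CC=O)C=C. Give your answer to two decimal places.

Molecular formula: C13H14N2O2.
M = 13×12.011 + 14×1.008 + 2×14.007 + 2×15.999 = 230.27 g/mol.

230.27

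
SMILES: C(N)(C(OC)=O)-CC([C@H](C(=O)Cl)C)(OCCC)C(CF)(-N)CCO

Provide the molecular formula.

C15H28ClFN2O5

Heavy atoms from the SMILES: 15 C, 1 Cl, 1 F, 2 N, 5 O.
Implicit hydrogens by atom environment:
  6 × C: 2 H each → 12
  4 × C: no H
  4 × O: no H
  3 × C: 3 H each → 9
  2 × C: 1 H each → 2
  2 × N: 2 H each → 4
  1 × Cl: no H
  1 × F: no H
  1 × O: 1 H
  Total hydrogens = 28.
Molecular formula: C15H28ClFN2O5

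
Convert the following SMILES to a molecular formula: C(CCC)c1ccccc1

C10H14

Heavy atoms from the SMILES: 10 C.
Implicit hydrogens by atom environment:
  5 × C (aromatic): 1 H each → 5
  3 × C: 2 H each → 6
  1 × C: 3 H
  1 × C (aromatic): no H
  Total hydrogens = 14.
Molecular formula: C10H14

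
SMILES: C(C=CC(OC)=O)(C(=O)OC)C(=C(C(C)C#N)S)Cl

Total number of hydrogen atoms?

14

Hydrogens are implicit in SMILES; fill each atom to its normal valence:
  5 × C: no H
  4 × C: 1 H each → 4
  4 × O: no H
  3 × C: 3 H each → 9
  1 × Cl: no H
  1 × N: no H
  1 × S: 1 H
  Total hydrogens = 14.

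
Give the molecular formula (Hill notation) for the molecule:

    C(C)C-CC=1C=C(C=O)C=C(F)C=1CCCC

C15H21FO

Heavy atoms from the SMILES: 15 C, 1 F, 1 O.
Implicit hydrogens by atom environment:
  6 × C: 2 H each → 12
  4 × C (aromatic): no H
  2 × C: 3 H each → 6
  2 × C (aromatic): 1 H each → 2
  1 × C: 1 H
  1 × F: no H
  1 × O: no H
  Total hydrogens = 21.
Molecular formula: C15H21FO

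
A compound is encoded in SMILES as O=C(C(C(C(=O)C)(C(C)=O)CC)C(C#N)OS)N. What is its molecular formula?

Heavy atoms from the SMILES: 11 C, 2 N, 4 O, 1 S.
Implicit hydrogens by atom environment:
  5 × C: no H
  4 × O: no H
  3 × C: 3 H each → 9
  2 × C: 1 H each → 2
  1 × C: 2 H
  1 × N: 2 H
  1 × N: no H
  1 × S: 1 H
  Total hydrogens = 16.
Molecular formula: C11H16N2O4S

C11H16N2O4S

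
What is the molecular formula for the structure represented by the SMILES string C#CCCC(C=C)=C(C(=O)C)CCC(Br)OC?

Heavy atoms from the SMILES: 1 Br, 14 C, 2 O.
Implicit hydrogens by atom environment:
  5 × C: 2 H each → 10
  4 × C: no H
  3 × C: 1 H each → 3
  2 × C: 3 H each → 6
  2 × O: no H
  1 × Br: no H
  Total hydrogens = 19.
Molecular formula: C14H19BrO2

C14H19BrO2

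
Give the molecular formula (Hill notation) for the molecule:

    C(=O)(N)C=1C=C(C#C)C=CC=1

C9H7NO

Heavy atoms from the SMILES: 9 C, 1 N, 1 O.
Implicit hydrogens by atom environment:
  4 × C (aromatic): 1 H each → 4
  2 × C (aromatic): no H
  2 × C: no H
  1 × C: 1 H
  1 × N: 2 H
  1 × O: no H
  Total hydrogens = 7.
Molecular formula: C9H7NO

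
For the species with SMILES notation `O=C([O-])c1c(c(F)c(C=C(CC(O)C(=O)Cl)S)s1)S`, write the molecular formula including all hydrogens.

Heavy atoms from the SMILES: 10 C, 1 Cl, 1 F, 4 O, 3 S.
Implicit hydrogens by atom environment:
  4 × C (aromatic): no H
  3 × C: no H
  2 × C: 1 H each → 2
  2 × O: no H
  2 × S: 1 H each → 2
  1 × C: 2 H
  1 × Cl: no H
  1 × F: no H
  1 × O: 1 H
  1 × O (charge -1): no H
  1 × S (aromatic): no H
  Total hydrogens = 7.
Net charge -1.
Molecular formula: C10H7ClFO4S3-

C10H7ClFO4S3-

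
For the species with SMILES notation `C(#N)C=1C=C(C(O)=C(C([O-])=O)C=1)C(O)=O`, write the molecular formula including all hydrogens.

Heavy atoms from the SMILES: 9 C, 1 N, 5 O.
Implicit hydrogens by atom environment:
  4 × C (aromatic): no H
  3 × C: no H
  2 × C (aromatic): 1 H each → 2
  2 × O: 1 H each → 2
  2 × O: no H
  1 × N: no H
  1 × O (charge -1): no H
  Total hydrogens = 4.
Net charge -1.
Molecular formula: C9H4NO5-

C9H4NO5-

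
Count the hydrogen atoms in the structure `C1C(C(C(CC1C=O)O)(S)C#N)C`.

13

Hydrogens are implicit in SMILES; fill each atom to its normal valence:
  4 × C: 1 H each → 4
  2 × C: 2 H each → 4
  2 × C: no H
  1 × C: 3 H
  1 × N: no H
  1 × O: 1 H
  1 × O: no H
  1 × S: 1 H
  Total hydrogens = 13.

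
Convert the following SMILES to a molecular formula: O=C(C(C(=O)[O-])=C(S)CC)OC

C7H9O4S-

Heavy atoms from the SMILES: 7 C, 4 O, 1 S.
Implicit hydrogens by atom environment:
  4 × C: no H
  3 × O: no H
  2 × C: 3 H each → 6
  1 × C: 2 H
  1 × O (charge -1): no H
  1 × S: 1 H
  Total hydrogens = 9.
Net charge -1.
Molecular formula: C7H9O4S-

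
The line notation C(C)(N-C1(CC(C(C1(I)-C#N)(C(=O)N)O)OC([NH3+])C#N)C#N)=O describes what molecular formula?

C12H14IN6O4+

Heavy atoms from the SMILES: 12 C, 1 I, 6 N, 4 O.
Implicit hydrogens by atom environment:
  8 × C: no H
  3 × N: no H
  3 × O: no H
  2 × C: 1 H each → 2
  1 × C: 3 H
  1 × C: 2 H
  1 × I: no H
  1 × N (charge +1): 3 H
  1 × N: 2 H
  1 × N: 1 H
  1 × O: 1 H
  Total hydrogens = 14.
Net charge +1.
Molecular formula: C12H14IN6O4+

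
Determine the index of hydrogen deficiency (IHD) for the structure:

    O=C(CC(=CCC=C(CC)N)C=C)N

Molecular formula from the SMILES: C11H18N2O.
DoU = (2C + 2 + N − H − X)/2 = (2·11 + 2 + 2 − 18 − 0)/2 = 8/2 = 4.
(Structurally: 0 ring(s) + 4 π bond(s) = 4.)

4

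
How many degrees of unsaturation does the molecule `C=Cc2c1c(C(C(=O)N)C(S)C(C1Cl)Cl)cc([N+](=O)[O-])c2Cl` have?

8

Molecular formula from the SMILES: C13H11Cl3N2O3S.
DoU = (2C + 2 + N − H − X)/2 = (2·13 + 2 + 2 − 11 − 3)/2 = 16/2 = 8.
(Structurally: 2 ring(s) + 6 π bond(s) = 8.)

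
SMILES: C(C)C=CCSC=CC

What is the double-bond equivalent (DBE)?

Molecular formula from the SMILES: C8H14S.
DoU = (2C + 2 + N − H − X)/2 = (2·8 + 2 + 0 − 14 − 0)/2 = 4/2 = 2.
(Structurally: 0 ring(s) + 2 π bond(s) = 2.)

2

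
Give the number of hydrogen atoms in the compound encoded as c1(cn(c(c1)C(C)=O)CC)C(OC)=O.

Hydrogens are implicit in SMILES; fill each atom to its normal valence:
  3 × C: 3 H each → 9
  3 × O: no H
  2 × C (aromatic): 1 H each → 2
  2 × C (aromatic): no H
  2 × C: no H
  1 × C: 2 H
  1 × N (aromatic): no H
  Total hydrogens = 13.

13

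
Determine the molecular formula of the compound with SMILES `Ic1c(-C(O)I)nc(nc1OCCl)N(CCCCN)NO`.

Heavy atoms from the SMILES: 10 C, 1 Cl, 2 I, 5 N, 3 O.
Implicit hydrogens by atom environment:
  5 × C: 2 H each → 10
  4 × C (aromatic): no H
  2 × I: no H
  2 × N (aromatic): no H
  2 × O: 1 H each → 2
  1 × C: 1 H
  1 × Cl: no H
  1 × N: 2 H
  1 × N: 1 H
  1 × N: no H
  1 × O: no H
  Total hydrogens = 16.
Molecular formula: C10H16ClI2N5O3

C10H16ClI2N5O3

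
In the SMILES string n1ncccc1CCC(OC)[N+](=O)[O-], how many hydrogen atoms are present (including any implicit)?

Hydrogens are implicit in SMILES; fill each atom to its normal valence:
  3 × C (aromatic): 1 H each → 3
  2 × C: 2 H each → 4
  2 × N (aromatic): no H
  2 × O: no H
  1 × C: 3 H
  1 × C: 1 H
  1 × C (aromatic): no H
  1 × N (charge +1): no H
  1 × O (charge -1): no H
  Total hydrogens = 11.

11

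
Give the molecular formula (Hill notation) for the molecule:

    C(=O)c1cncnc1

C5H4N2O

Heavy atoms from the SMILES: 5 C, 2 N, 1 O.
Implicit hydrogens by atom environment:
  3 × C (aromatic): 1 H each → 3
  2 × N (aromatic): no H
  1 × C: 1 H
  1 × C (aromatic): no H
  1 × O: no H
  Total hydrogens = 4.
Molecular formula: C5H4N2O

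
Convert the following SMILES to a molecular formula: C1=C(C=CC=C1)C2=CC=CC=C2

C12H10

Heavy atoms from the SMILES: 12 C.
Implicit hydrogens by atom environment:
  10 × C (aromatic): 1 H each → 10
  2 × C (aromatic): no H
  Total hydrogens = 10.
Molecular formula: C12H10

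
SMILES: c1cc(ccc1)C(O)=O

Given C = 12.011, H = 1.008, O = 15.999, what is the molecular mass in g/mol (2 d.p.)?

Molecular formula: C7H6O2.
M = 7×12.011 + 6×1.008 + 2×15.999 = 122.12 g/mol.

122.12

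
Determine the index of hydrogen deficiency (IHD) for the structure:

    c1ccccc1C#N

Molecular formula from the SMILES: C7H5N.
DoU = (2C + 2 + N − H − X)/2 = (2·7 + 2 + 1 − 5 − 0)/2 = 12/2 = 6.
(Structurally: 1 ring(s) + 5 π bond(s) = 6.)

6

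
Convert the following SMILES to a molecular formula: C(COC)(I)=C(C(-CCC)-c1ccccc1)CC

Heavy atoms from the SMILES: 16 C, 1 I, 1 O.
Implicit hydrogens by atom environment:
  5 × C (aromatic): 1 H each → 5
  4 × C: 2 H each → 8
  3 × C: 3 H each → 9
  2 × C: no H
  1 × C: 1 H
  1 × C (aromatic): no H
  1 × I: no H
  1 × O: no H
  Total hydrogens = 23.
Molecular formula: C16H23IO

C16H23IO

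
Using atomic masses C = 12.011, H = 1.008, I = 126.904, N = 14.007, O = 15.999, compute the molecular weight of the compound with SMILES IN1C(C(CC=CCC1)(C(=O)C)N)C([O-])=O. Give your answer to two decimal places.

Molecular formula: C10H14IN2O3-.
M = 10×12.011 + 14×1.008 + 1×126.904 + 2×14.007 + 3×15.999 = 337.14 g/mol.

337.14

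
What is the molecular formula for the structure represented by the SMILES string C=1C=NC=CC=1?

Heavy atoms from the SMILES: 5 C, 1 N.
Implicit hydrogens by atom environment:
  5 × C (aromatic): 1 H each → 5
  1 × N (aromatic): no H
  Total hydrogens = 5.
Molecular formula: C5H5N

C5H5N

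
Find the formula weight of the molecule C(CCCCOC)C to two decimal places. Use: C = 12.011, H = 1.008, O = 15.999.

116.20

Molecular formula: C7H16O.
M = 7×12.011 + 16×1.008 + 1×15.999 = 116.20 g/mol.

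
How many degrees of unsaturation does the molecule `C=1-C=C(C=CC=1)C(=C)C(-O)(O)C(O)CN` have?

5

Molecular formula from the SMILES: C11H15NO3.
DoU = (2C + 2 + N − H − X)/2 = (2·11 + 2 + 1 − 15 − 0)/2 = 10/2 = 5.
(Structurally: 1 ring(s) + 4 π bond(s) = 5.)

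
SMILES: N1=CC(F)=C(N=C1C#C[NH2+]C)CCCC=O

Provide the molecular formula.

C11H13FN3O+

Heavy atoms from the SMILES: 11 C, 1 F, 3 N, 1 O.
Implicit hydrogens by atom environment:
  3 × C: 2 H each → 6
  3 × C (aromatic): no H
  2 × C: no H
  2 × N (aromatic): no H
  1 × C: 3 H
  1 × C (aromatic): 1 H
  1 × C: 1 H
  1 × F: no H
  1 × N (charge +1): 2 H
  1 × O: no H
  Total hydrogens = 13.
Net charge +1.
Molecular formula: C11H13FN3O+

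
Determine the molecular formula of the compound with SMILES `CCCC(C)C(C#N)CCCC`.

Heavy atoms from the SMILES: 11 C, 1 N.
Implicit hydrogens by atom environment:
  5 × C: 2 H each → 10
  3 × C: 3 H each → 9
  2 × C: 1 H each → 2
  1 × C: no H
  1 × N: no H
  Total hydrogens = 21.
Molecular formula: C11H21N

C11H21N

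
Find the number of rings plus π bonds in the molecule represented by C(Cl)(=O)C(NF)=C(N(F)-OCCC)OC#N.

4

Molecular formula from the SMILES: C7H8ClF2N3O3.
DoU = (2C + 2 + N − H − X)/2 = (2·7 + 2 + 3 − 8 − 3)/2 = 8/2 = 4.
(Structurally: 0 ring(s) + 4 π bond(s) = 4.)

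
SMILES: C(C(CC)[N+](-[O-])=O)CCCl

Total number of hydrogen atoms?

12

Hydrogens are implicit in SMILES; fill each atom to its normal valence:
  4 × C: 2 H each → 8
  1 × C: 3 H
  1 × C: 1 H
  1 × Cl: no H
  1 × N (charge +1): no H
  1 × O: no H
  1 × O (charge -1): no H
  Total hydrogens = 12.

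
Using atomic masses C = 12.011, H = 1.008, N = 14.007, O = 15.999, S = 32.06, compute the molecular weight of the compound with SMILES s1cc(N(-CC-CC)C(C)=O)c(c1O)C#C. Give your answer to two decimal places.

Molecular formula: C12H15NO2S.
M = 12×12.011 + 15×1.008 + 1×14.007 + 2×15.999 + 1×32.06 = 237.32 g/mol.

237.32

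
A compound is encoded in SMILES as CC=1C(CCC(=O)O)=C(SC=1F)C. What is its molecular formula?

Heavy atoms from the SMILES: 9 C, 1 F, 2 O, 1 S.
Implicit hydrogens by atom environment:
  4 × C (aromatic): no H
  2 × C: 3 H each → 6
  2 × C: 2 H each → 4
  1 × C: no H
  1 × F: no H
  1 × O: 1 H
  1 × O: no H
  1 × S (aromatic): no H
  Total hydrogens = 11.
Molecular formula: C9H11FO2S

C9H11FO2S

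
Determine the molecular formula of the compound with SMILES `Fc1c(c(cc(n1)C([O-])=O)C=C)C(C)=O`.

C10H7FNO3-

Heavy atoms from the SMILES: 10 C, 1 F, 1 N, 3 O.
Implicit hydrogens by atom environment:
  4 × C (aromatic): no H
  2 × C: no H
  2 × O: no H
  1 × C: 3 H
  1 × C: 2 H
  1 × C (aromatic): 1 H
  1 × C: 1 H
  1 × F: no H
  1 × N (aromatic): no H
  1 × O (charge -1): no H
  Total hydrogens = 7.
Net charge -1.
Molecular formula: C10H7FNO3-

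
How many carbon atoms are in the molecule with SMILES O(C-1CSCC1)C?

5

The symbol for carbon appears 5 times in the SMILES.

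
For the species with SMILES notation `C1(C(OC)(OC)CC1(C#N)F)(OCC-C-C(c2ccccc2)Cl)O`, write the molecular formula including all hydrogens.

Heavy atoms from the SMILES: 17 C, 1 Cl, 1 F, 1 N, 4 O.
Implicit hydrogens by atom environment:
  5 × C (aromatic): 1 H each → 5
  4 × C: 2 H each → 8
  4 × C: no H
  3 × O: no H
  2 × C: 3 H each → 6
  1 × C: 1 H
  1 × C (aromatic): no H
  1 × Cl: no H
  1 × F: no H
  1 × N: no H
  1 × O: 1 H
  Total hydrogens = 21.
Molecular formula: C17H21ClFNO4

C17H21ClFNO4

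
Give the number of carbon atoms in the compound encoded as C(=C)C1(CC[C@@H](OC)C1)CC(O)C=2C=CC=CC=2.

The symbol for carbon appears 16 times in the SMILES.

16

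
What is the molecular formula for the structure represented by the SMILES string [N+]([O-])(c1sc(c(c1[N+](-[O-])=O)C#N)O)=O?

Heavy atoms from the SMILES: 5 C, 3 N, 5 O, 1 S.
Implicit hydrogens by atom environment:
  4 × C (aromatic): no H
  2 × N (charge +1): no H
  2 × O: no H
  2 × O (charge -1): no H
  1 × C: no H
  1 × N: no H
  1 × O: 1 H
  1 × S (aromatic): no H
  Total hydrogens = 1.
Molecular formula: C5HN3O5S

C5HN3O5S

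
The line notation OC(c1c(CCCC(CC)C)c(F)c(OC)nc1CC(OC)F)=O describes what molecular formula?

Heavy atoms from the SMILES: 17 C, 2 F, 1 N, 4 O.
Implicit hydrogens by atom environment:
  5 × C: 2 H each → 10
  5 × C (aromatic): no H
  4 × C: 3 H each → 12
  3 × O: no H
  2 × C: 1 H each → 2
  2 × F: no H
  1 × C: no H
  1 × N (aromatic): no H
  1 × O: 1 H
  Total hydrogens = 25.
Molecular formula: C17H25F2NO4

C17H25F2NO4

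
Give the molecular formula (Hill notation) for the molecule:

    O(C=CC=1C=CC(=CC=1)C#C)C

Heavy atoms from the SMILES: 11 C, 1 O.
Implicit hydrogens by atom environment:
  4 × C (aromatic): 1 H each → 4
  3 × C: 1 H each → 3
  2 × C (aromatic): no H
  1 × C: 3 H
  1 × C: no H
  1 × O: no H
  Total hydrogens = 10.
Molecular formula: C11H10O

C11H10O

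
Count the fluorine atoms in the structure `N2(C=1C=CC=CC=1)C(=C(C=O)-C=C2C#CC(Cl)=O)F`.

The symbol for fluorine appears 1 time in the SMILES.

1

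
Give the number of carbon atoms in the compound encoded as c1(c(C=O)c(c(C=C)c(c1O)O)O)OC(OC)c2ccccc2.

The symbol for carbon appears 17 times in the SMILES. Lowercase c denotes aromatic carbon and counts toward C.

17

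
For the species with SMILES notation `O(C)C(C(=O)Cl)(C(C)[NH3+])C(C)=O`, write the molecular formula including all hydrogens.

Heavy atoms from the SMILES: 7 C, 1 Cl, 1 N, 3 O.
Implicit hydrogens by atom environment:
  3 × C: 3 H each → 9
  3 × C: no H
  3 × O: no H
  1 × C: 1 H
  1 × Cl: no H
  1 × N (charge +1): 3 H
  Total hydrogens = 13.
Net charge +1.
Molecular formula: C7H13ClNO3+

C7H13ClNO3+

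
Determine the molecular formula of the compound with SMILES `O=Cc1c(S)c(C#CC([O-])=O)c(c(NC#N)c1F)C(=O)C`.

Heavy atoms from the SMILES: 13 C, 1 F, 2 N, 4 O, 1 S.
Implicit hydrogens by atom environment:
  6 × C (aromatic): no H
  5 × C: no H
  3 × O: no H
  1 × C: 3 H
  1 × C: 1 H
  1 × F: no H
  1 × N: 1 H
  1 × N: no H
  1 × O (charge -1): no H
  1 × S: 1 H
  Total hydrogens = 6.
Net charge -1.
Molecular formula: C13H6FN2O4S-

C13H6FN2O4S-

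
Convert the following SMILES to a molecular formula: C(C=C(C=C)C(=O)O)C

Heavy atoms from the SMILES: 7 C, 2 O.
Implicit hydrogens by atom environment:
  2 × C: 2 H each → 4
  2 × C: 1 H each → 2
  2 × C: no H
  1 × C: 3 H
  1 × O: 1 H
  1 × O: no H
  Total hydrogens = 10.
Molecular formula: C7H10O2

C7H10O2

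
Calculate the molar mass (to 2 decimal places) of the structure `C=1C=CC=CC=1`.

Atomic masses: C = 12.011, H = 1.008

78.11

Molecular formula: C6H6.
M = 6×12.011 + 6×1.008 = 78.11 g/mol.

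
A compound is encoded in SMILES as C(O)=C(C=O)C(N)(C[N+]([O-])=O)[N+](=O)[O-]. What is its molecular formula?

C5H7N3O6

Heavy atoms from the SMILES: 5 C, 3 N, 6 O.
Implicit hydrogens by atom environment:
  3 × O: no H
  2 × C: 1 H each → 2
  2 × C: no H
  2 × N (charge +1): no H
  2 × O (charge -1): no H
  1 × C: 2 H
  1 × N: 2 H
  1 × O: 1 H
  Total hydrogens = 7.
Molecular formula: C5H7N3O6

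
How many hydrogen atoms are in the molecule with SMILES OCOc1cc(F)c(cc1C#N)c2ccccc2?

Hydrogens are implicit in SMILES; fill each atom to its normal valence:
  7 × C (aromatic): 1 H each → 7
  5 × C (aromatic): no H
  1 × C: 2 H
  1 × C: no H
  1 × F: no H
  1 × N: no H
  1 × O: 1 H
  1 × O: no H
  Total hydrogens = 10.

10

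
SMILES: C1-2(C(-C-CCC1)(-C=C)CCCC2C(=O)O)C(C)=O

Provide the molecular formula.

Heavy atoms from the SMILES: 15 C, 3 O.
Implicit hydrogens by atom environment:
  8 × C: 2 H each → 16
  4 × C: no H
  2 × C: 1 H each → 2
  2 × O: no H
  1 × C: 3 H
  1 × O: 1 H
  Total hydrogens = 22.
Molecular formula: C15H22O3

C15H22O3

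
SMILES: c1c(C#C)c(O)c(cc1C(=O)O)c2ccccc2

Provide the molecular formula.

Heavy atoms from the SMILES: 15 C, 3 O.
Implicit hydrogens by atom environment:
  7 × C (aromatic): 1 H each → 7
  5 × C (aromatic): no H
  2 × C: no H
  2 × O: 1 H each → 2
  1 × C: 1 H
  1 × O: no H
  Total hydrogens = 10.
Molecular formula: C15H10O3

C15H10O3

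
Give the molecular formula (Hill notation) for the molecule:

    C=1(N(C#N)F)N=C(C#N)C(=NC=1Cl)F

C6ClF2N5

Heavy atoms from the SMILES: 6 C, 1 Cl, 2 F, 5 N.
Implicit hydrogens by atom environment:
  4 × C (aromatic): no H
  3 × N: no H
  2 × C: no H
  2 × F: no H
  2 × N (aromatic): no H
  1 × Cl: no H
  Total hydrogens = 0.
Molecular formula: C6ClF2N5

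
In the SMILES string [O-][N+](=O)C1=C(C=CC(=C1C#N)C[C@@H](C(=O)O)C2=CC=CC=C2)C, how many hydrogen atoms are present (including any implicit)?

Hydrogens are implicit in SMILES; fill each atom to its normal valence:
  7 × C (aromatic): 1 H each → 7
  5 × C (aromatic): no H
  2 × C: no H
  2 × O: no H
  1 × C: 3 H
  1 × C: 2 H
  1 × C: 1 H
  1 × N (charge +1): no H
  1 × N: no H
  1 × O: 1 H
  1 × O (charge -1): no H
  Total hydrogens = 14.

14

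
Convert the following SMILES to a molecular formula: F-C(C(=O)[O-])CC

C4H6FO2-

Heavy atoms from the SMILES: 4 C, 1 F, 2 O.
Implicit hydrogens by atom environment:
  1 × C: 3 H
  1 × C: 2 H
  1 × C: 1 H
  1 × C: no H
  1 × F: no H
  1 × O: no H
  1 × O (charge -1): no H
  Total hydrogens = 6.
Net charge -1.
Molecular formula: C4H6FO2-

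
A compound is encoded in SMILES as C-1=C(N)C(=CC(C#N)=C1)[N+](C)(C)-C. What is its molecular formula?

Heavy atoms from the SMILES: 10 C, 3 N.
Implicit hydrogens by atom environment:
  3 × C: 3 H each → 9
  3 × C (aromatic): 1 H each → 3
  3 × C (aromatic): no H
  1 × C: no H
  1 × N: 2 H
  1 × N: no H
  1 × N (charge +1): no H
  Total hydrogens = 14.
Net charge +1.
Molecular formula: C10H14N3+

C10H14N3+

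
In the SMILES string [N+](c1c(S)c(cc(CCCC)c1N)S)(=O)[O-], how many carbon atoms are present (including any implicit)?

The symbol for carbon appears 10 times in the SMILES. Lowercase c denotes aromatic carbon and counts toward C.

10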